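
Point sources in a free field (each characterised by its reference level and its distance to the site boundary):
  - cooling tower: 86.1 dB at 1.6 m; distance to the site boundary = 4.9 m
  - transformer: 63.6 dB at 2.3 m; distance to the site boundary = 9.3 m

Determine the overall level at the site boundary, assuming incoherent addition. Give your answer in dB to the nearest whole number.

76 dB

Propagate each source to the receiver with L = L_ref − 20·log₁₀(r/r_ref), then add intensities.
cooling tower: 86.1 − 20·log₁₀(4.9/1.6) = 86.1 − 9.72 = 76.38 dB.
transformer: 63.6 − 20·log₁₀(9.3/2.3) = 63.6 − 12.14 = 51.46 dB.
Σ 10^(L/10) = 4.358e+07 → L_total = 10·log₁₀(4.358e+07) = 76.39 dB.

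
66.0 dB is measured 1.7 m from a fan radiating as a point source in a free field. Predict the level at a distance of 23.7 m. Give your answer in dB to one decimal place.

43.1 dB

Spherical spreading from a point source gives a 20·log₁₀(r₂/r₁) drop.
L₂ = 66.0 − 20·log₁₀(23.7/1.7) = 66.0 − 22.886 = 43.11 dB.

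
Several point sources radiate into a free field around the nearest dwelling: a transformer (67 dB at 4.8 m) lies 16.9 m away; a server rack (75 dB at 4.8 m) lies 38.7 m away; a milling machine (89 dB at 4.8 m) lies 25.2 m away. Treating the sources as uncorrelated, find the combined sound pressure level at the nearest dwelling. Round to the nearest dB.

First find each source's level at the receiver (point-source: −20·log₁₀(r/r_ref)), then combine on an intensity basis.
transformer: 67 − 20·log₁₀(16.9/4.8) = 67 − 10.93 = 56.07 dB.
server rack: 75 − 20·log₁₀(38.7/4.8) = 75 − 18.13 = 56.87 dB.
milling machine: 89 − 20·log₁₀(25.2/4.8) = 89 − 14.40 = 74.60 dB.
Σ 10^(L/10) = 2.971e+07 → L_total = 10·log₁₀(2.971e+07) = 74.73 dB.

75 dB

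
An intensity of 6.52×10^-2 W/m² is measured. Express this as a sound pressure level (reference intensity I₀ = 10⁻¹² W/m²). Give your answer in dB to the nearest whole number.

108 dB

Dividing by I₀ shifts the exponent by 12: I/I₀ = 6.52×10^10.
L = 10·(0.8142 + 10) = 108.14 dB.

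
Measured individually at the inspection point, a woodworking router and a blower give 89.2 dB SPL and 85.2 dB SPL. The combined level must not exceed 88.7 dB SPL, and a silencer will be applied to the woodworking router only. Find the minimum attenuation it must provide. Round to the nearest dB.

3 dB

The untreated sources together contribute 10^(85.2/10) = 3.311e+08, i.e. 85.20 dB SPL.
To meet 88.7 dB SPL overall, the treated woodworking router may contribute at most 10^(88.7/10) − 3.311e+08 = 4.102e+08, i.e. 86.13 dB SPL.
Required insertion loss = 89.2 − 86.13 = 3.07 dB.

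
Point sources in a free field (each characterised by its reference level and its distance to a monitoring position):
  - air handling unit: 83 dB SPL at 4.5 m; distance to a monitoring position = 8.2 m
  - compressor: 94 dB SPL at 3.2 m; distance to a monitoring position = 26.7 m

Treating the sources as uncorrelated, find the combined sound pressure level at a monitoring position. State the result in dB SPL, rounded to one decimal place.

79.8 dB SPL

Apply inverse-square spreading to bring every level to the receiver, then sum 10^(L/10).
air handling unit: 83 − 20·log₁₀(8.2/4.5) = 83 − 5.21 = 77.79 dB SPL.
compressor: 94 − 20·log₁₀(26.7/3.2) = 94 − 18.43 = 75.57 dB SPL.
Σ 10^(L/10) = 9.617e+07 → L_total = 10·log₁₀(9.617e+07) = 79.83 dB SPL.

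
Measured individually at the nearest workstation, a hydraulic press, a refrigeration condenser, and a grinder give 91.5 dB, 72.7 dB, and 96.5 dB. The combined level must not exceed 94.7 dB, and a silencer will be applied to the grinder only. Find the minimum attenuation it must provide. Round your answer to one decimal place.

4.7 dB

The untreated sources together contribute 10^(91.5/10) + 10^(72.7/10) = 1.431e+09, i.e. 91.56 dB.
To meet 94.7 dB overall, the treated grinder may contribute at most 10^(94.7/10) − 1.431e+09 = 1.520e+09, i.e. 91.82 dB.
So the grinder must be reduced from 96.5 to 91.82 dB: IL = 4.68 dB.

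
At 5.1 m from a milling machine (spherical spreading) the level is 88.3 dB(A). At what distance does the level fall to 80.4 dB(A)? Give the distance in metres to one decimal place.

12.7 m

For a point source L₁ − L₂ = 20·log₁₀(r₂/r₁), so r₂ = r₁·10^((L₁−L₂)/20).
r₂ = 5.1·10^((88.3−80.4)/20) = 5.1·10^(7.9/20) = 12.66 m.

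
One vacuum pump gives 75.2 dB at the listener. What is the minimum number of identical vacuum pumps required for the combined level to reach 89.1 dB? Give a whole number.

The shortfall is 89.1 − 75.2 = 13.9 dB, and N units add 10·log₁₀ N, so need 10·log₁₀ N ≥ 13.9.
N ≥ 10^(13.9/10) = 24.547, so N = 25.

25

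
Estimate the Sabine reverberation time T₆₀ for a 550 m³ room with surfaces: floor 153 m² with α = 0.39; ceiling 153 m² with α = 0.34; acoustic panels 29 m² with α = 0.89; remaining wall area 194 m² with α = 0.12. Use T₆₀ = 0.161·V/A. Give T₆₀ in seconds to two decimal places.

0.55 s

A = Σ Sᵢαᵢ = 153·0.39 + 153·0.34 + 29·0.89 + 194·0.12 = 160.78 m².
T₆₀ = 0.161 × 550 / 160.78 = 0.551 s.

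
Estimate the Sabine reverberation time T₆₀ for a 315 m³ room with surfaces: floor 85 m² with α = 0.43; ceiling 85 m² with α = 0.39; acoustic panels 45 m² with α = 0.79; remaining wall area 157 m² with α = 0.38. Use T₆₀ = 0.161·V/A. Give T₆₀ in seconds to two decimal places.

0.31 s

Total absorption A = 85·0.43 + 85·0.39 + 45·0.79 + 157·0.38 = 164.91 m² sabins.
T₆₀ = 0.161 × 315 / 164.91 = 0.308 s.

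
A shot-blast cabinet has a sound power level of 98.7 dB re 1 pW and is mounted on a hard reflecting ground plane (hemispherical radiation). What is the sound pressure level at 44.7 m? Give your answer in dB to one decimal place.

57.7 dB

Free-field hemispherical radiation: L_p = L_w − 10·log₁₀(2π·r²), r = 44.7 m.
2π·r² = 1.255e+04 m², 10·log₁₀ of that is 40.988 dB.
L_p = 98.7 − 40.988 = 57.71 dB.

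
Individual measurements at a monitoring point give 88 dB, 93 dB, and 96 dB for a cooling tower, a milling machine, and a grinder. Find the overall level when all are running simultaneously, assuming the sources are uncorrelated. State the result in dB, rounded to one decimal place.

98.2 dB

Incoherent sources combine by intensity addition: L_total = 10·log₁₀(Σ 10^(L_i/10)).
Σ 10^(L/10) = 10^(88/10) + 10^(93/10) + 10^(96/10) = 6.607e+09.
L_total = 10·log₁₀(6.607e+09) = 98.20 dB.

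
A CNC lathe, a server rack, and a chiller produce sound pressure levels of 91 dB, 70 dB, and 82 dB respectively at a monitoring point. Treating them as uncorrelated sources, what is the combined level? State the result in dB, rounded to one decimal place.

91.5 dB

For uncorrelated sources the intensities add, so convert each level to linear form, sum, and take 10·log₁₀ of the total.
Σ 10^(L/10) = 10^(91/10) + 10^(70/10) + 10^(82/10) = 1.427e+09.
L_total = 10·log₁₀(1.427e+09) = 91.55 dB.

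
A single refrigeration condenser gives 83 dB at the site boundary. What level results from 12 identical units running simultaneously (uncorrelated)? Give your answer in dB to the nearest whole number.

94 dB

N identical incoherent sources raise the level by 10·log₁₀ N.
L_total = 83 + 10·log₁₀(12) = 83 + 10.792 = 93.79 dB.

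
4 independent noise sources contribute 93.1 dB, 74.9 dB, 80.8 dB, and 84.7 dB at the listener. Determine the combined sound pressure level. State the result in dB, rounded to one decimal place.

Incoherent sources combine by intensity addition: L_total = 10·log₁₀(Σ 10^(L_i/10)).
Σ 10^(L/10) = 10^(93.1/10) + 10^(74.9/10) + 10^(80.8/10) + 10^(84.7/10) = 2.488e+09.
L_total = 10·log₁₀(2.488e+09) = 93.96 dB.

94.0 dB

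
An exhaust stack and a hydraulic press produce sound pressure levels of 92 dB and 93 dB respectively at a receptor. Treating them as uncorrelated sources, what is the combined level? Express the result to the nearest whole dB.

Incoherent sources combine by intensity addition: L_total = 10·log₁₀(Σ 10^(L_i/10)).
Σ 10^(L/10) = 10^(92/10) + 10^(93/10) = 3.580e+09.
L_total = 10·log₁₀(3.580e+09) = 95.54 dB.

96 dB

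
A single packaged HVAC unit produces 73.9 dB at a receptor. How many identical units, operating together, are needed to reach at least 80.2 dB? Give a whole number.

5

N identical sources give L₁ + 10·log₁₀ N, so require 10·log₁₀ N ≥ 80.2 − 73.9 = 6.3 dB.
N ≥ 10^(6.3/10) = 4.266, so N = 5.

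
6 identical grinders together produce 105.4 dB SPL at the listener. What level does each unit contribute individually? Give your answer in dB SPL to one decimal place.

For N identical incoherent sources L_total = L₁ + 10·log₁₀ N, so L₁ = 105.4 − 10·log₁₀(6) = 105.4 − 7.782.

97.6 dB SPL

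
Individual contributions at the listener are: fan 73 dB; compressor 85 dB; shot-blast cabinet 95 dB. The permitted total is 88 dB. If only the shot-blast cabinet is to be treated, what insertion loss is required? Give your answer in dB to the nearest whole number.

Fixed contribution from the other sources: Σ 10^(L/10) = 10^(73/10) + 10^(85/10) = 3.362e+08 (85.27 dB).
The limit corresponds to 10^(88/10) = 6.310e+08; subtracting the fixed part leaves 2.948e+08 for the shot-blast cabinet, i.e. 84.69 dB.
So the shot-blast cabinet must be reduced from 95 to 84.69 dB: IL = 10.31 dB.

10 dB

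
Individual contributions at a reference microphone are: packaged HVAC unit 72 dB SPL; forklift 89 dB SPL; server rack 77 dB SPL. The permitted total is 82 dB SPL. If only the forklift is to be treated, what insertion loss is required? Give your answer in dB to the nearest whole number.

9 dB

The untreated sources together contribute 10^(72/10) + 10^(77/10) = 6.597e+07, i.e. 78.19 dB SPL.
To meet 82 dB SPL overall, the treated forklift may contribute at most 10^(82/10) − 6.597e+07 = 9.252e+07, i.e. 79.66 dB SPL.
Required insertion loss = 89 − 79.66 = 9.34 dB.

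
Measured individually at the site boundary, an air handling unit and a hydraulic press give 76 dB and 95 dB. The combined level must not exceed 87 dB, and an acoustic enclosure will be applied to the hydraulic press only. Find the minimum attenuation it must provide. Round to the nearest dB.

8 dB

The untreated sources together contribute 10^(76/10) = 3.981e+07, i.e. 76.00 dB.
To meet 87 dB overall, the treated hydraulic press may contribute at most 10^(87/10) − 3.981e+07 = 4.614e+08, i.e. 86.64 dB.
Required insertion loss = 95 − 86.64 = 8.36 dB.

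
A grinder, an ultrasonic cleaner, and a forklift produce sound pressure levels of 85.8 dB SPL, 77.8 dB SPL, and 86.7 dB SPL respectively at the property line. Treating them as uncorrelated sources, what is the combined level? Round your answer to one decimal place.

89.6 dB SPL

For uncorrelated sources the intensities add, so convert each level to linear form, sum, and take 10·log₁₀ of the total.
Σ 10^(L/10) = 10^(85.8/10) + 10^(77.8/10) + 10^(86.7/10) = 9.082e+08.
L_total = 10·log₁₀(9.082e+08) = 89.58 dB SPL.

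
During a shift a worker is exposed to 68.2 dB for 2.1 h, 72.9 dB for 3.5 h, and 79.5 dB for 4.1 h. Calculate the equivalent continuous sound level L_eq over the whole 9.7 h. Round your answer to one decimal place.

76.6 dB

L_eq = 10·log₁₀[(1/T)·Σ tᵢ·10^(Lᵢ/10)] with T = 9.7 h.
Σ tᵢ·10^(Lᵢ/10) = 2.1·10^(68.2/10) + 3.5·10^(72.9/10) + 4.1·10^(79.5/10) = 4.475e+08.
L_eq = 10·log₁₀(4.475e+08/9.7) = 76.64 dB.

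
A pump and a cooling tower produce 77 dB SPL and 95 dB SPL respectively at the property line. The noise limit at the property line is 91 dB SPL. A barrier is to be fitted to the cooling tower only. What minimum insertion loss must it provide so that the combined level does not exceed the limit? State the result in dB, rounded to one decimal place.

Everything except the cooling tower sums to 10^(77/10) = 5.012e+07 in linear terms, 77.00 dB SPL.
The limit corresponds to 10^(91/10) = 1.259e+09; subtracting the fixed part leaves 1.209e+09 for the cooling tower, i.e. 90.82 dB SPL.
So the cooling tower must be reduced from 95 to 90.82 dB SPL: IL = 4.18 dB.

4.2 dB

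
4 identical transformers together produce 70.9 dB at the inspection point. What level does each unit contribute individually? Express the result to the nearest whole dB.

65 dB

4 equal contributions raise the level by 10·log₁₀ 4 = 6.021 dB, so each unit alone gives 70.9 − 6.021.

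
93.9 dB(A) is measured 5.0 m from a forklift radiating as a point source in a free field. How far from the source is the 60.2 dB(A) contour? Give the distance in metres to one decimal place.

242.1 m

Point-source spreading drops the level by 20·log₁₀(r₂/r₁); inverting, r₂/r₁ = 10^(ΔL/20).
r₂ = 5.0·10^((93.9−60.2)/20) = 5.0·10^(33.7/20) = 242.09 m.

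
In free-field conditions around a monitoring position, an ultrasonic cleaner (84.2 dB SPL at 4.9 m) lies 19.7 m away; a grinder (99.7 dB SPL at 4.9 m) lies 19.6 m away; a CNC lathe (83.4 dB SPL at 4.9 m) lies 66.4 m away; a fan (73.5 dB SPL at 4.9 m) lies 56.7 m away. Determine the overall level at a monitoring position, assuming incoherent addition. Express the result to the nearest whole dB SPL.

First find each source's level at the receiver (point-source: −20·log₁₀(r/r_ref)), then combine on an intensity basis.
ultrasonic cleaner: 84.2 − 20·log₁₀(19.7/4.9) = 84.2 − 12.09 = 72.11 dB SPL.
grinder: 99.7 − 20·log₁₀(19.6/4.9) = 99.7 − 12.04 = 87.66 dB SPL.
CNC lathe: 83.4 − 20·log₁₀(66.4/4.9) = 83.4 − 22.64 = 60.76 dB SPL.
fan: 73.5 − 20·log₁₀(56.7/4.9) = 73.5 − 21.27 = 52.23 dB SPL.
Σ 10^(L/10) = 6.009e+08 → L_total = 10·log₁₀(6.009e+08) = 87.79 dB SPL.

88 dB SPL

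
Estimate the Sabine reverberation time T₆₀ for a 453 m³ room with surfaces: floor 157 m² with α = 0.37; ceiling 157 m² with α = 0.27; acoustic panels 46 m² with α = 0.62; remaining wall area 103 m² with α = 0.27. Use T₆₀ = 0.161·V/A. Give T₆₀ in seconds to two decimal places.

A = Σ Sᵢαᵢ = 157·0.37 + 157·0.27 + 46·0.62 + 103·0.27 = 156.81 m².
T₆₀ = 0.161 × 453 / 156.81 = 0.465 s.

0.47 s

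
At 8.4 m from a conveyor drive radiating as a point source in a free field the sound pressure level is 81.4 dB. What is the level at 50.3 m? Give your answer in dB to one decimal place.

65.9 dB

For a point source, L₂ = L₁ − 20·log₁₀(r₂/r₁).
L₂ = 81.4 − 20·log₁₀(50.3/8.4) = 81.4 − 15.546 = 65.85 dB.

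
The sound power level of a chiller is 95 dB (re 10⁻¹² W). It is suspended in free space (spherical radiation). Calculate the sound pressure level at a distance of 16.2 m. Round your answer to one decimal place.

Free-field spherical radiation: L_p = L_w − 10·log₁₀(4π·r²), r = 16.2 m.
4π·r² = 3298 m², 10·log₁₀ of that is 35.182 dB.
L_p = 95 − 35.182 = 59.82 dB.

59.8 dB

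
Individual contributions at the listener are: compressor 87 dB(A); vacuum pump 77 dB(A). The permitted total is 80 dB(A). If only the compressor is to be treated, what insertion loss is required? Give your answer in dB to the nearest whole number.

Everything except the compressor sums to 10^(77/10) = 5.012e+07 in linear terms, 77.00 dB(A).
To meet 80 dB(A) overall, the treated compressor may contribute at most 10^(80/10) − 5.012e+07 = 4.988e+07, i.e. 76.98 dB(A).
Required insertion loss = 87 − 76.98 = 10.02 dB.

10 dB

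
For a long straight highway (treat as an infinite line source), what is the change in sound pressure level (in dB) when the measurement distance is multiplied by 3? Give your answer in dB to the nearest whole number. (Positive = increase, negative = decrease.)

With cylindrical spreading the level changes by −10·log₁₀(r₂/r₁).
ΔL = −10·log₁₀(3) = -4.77 dB.

-5 dB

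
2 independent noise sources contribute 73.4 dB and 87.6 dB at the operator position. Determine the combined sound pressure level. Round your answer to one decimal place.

87.8 dB

Incoherent sources combine by intensity addition: L_total = 10·log₁₀(Σ 10^(L_i/10)).
Σ 10^(L/10) = 10^(73.4/10) + 10^(87.6/10) = 5.973e+08.
L_total = 10·log₁₀(5.973e+08) = 87.76 dB.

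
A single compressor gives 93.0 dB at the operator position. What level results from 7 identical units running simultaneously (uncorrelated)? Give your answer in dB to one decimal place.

N identical incoherent sources raise the level by 10·log₁₀ N.
L_total = 93.0 + 10·log₁₀(7) = 93.0 + 8.451 = 101.45 dB.

101.5 dB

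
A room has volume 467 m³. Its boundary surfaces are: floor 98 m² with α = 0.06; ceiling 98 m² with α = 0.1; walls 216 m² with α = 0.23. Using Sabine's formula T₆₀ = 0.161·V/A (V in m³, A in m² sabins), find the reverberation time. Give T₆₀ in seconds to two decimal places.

Summing Sᵢαᵢ: 98·0.06 + 98·0.1 + 216·0.23 = 65.36 m².
T₆₀ = 0.161 × 467 / 65.36 = 1.150 s.

1.15 s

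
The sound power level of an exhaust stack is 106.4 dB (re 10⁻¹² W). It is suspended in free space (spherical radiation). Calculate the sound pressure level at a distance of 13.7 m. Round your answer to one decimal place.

Free-field spherical radiation: L_p = L_w − 10·log₁₀(4π·r²), r = 13.7 m.
4π·r² = 2359 m², 10·log₁₀ of that is 33.727 dB.
L_p = 106.4 − 33.727 = 72.67 dB.

72.7 dB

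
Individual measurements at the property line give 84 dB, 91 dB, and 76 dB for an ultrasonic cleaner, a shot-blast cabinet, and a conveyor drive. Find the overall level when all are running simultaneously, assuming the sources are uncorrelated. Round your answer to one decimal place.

For uncorrelated sources the intensities add, so convert each level to linear form, sum, and take 10·log₁₀ of the total.
Σ 10^(L/10) = 10^(84/10) + 10^(91/10) + 10^(76/10) = 1.550e+09.
L_total = 10·log₁₀(1.550e+09) = 91.90 dB.

91.9 dB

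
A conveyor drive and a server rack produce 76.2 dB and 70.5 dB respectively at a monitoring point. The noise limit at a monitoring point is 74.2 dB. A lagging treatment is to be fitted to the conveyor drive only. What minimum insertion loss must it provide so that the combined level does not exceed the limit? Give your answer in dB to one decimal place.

Everything except the conveyor drive sums to 10^(70.5/10) = 1.122e+07 in linear terms, 70.50 dB.
The limit corresponds to 10^(74.2/10) = 2.630e+07; subtracting the fixed part leaves 1.508e+07 for the conveyor drive, i.e. 71.78 dB.
So the conveyor drive must be reduced from 76.2 to 71.78 dB: IL = 4.42 dB.

4.4 dB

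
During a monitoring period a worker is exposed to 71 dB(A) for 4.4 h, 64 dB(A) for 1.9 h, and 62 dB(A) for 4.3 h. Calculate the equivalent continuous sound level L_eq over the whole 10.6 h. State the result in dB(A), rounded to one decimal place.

68.0 dB(A)

The energy average is taken in the linear domain: L_eq = 10·log₁₀[(Σ tᵢ·10^(Lᵢ/10))/T], T = 10.6 h.
Σ tᵢ·10^(Lᵢ/10) = 4.4·10^(71/10) + 1.9·10^(64/10) + 4.3·10^(62/10) = 6.698e+07.
L_eq = 10·log₁₀(6.698e+07/10.6) = 68.01 dB(A).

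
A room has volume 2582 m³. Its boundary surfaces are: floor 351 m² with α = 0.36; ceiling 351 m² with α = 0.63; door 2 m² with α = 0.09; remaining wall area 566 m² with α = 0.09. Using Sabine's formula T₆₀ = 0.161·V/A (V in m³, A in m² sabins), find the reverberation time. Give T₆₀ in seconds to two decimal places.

1.04 s

Total absorption A = 351·0.36 + 351·0.63 + 2·0.09 + 566·0.09 = 398.61 m² sabins.
T₆₀ = 0.161 × 2582 / 398.61 = 1.043 s.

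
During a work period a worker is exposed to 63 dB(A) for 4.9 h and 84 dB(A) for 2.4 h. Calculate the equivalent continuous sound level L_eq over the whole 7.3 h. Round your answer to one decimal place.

79.2 dB(A)

Weight each interval's intensity by its duration and average over T = 7.3 h:
Σ tᵢ·10^(Lᵢ/10) = 4.9·10^(63/10) + 2.4·10^(84/10) = 6.126e+08.
L_eq = 10·log₁₀(6.126e+08/7.3) = 79.24 dB(A).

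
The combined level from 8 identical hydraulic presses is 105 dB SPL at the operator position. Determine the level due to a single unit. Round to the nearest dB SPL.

96 dB SPL

For N identical incoherent sources L_total = L₁ + 10·log₁₀ N, so L₁ = 105 − 10·log₁₀(8) = 105 − 9.031.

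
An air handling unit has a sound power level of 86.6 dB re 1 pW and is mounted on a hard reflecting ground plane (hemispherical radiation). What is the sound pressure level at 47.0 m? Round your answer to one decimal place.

45.2 dB

Free-field hemispherical radiation: L_p = L_w − 10·log₁₀(2π·r²), r = 47.0 m.
2π·r² = 1.388e+04 m², 10·log₁₀ of that is 41.424 dB.
L_p = 86.6 − 41.424 = 45.18 dB.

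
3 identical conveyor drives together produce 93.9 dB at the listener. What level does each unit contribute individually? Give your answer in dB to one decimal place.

Dividing the total intensity by 3 lowers the level by 10·log₁₀ 3 = 4.771 dB: L₁ = 93.9 − 4.771.

89.1 dB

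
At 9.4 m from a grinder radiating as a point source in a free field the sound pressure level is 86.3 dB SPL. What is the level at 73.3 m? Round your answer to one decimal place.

Spherical spreading from a point source gives a 20·log₁₀(r₂/r₁) drop.
L₂ = 86.3 − 20·log₁₀(73.3/9.4) = 86.3 − 17.840 = 68.46 dB SPL.

68.5 dB SPL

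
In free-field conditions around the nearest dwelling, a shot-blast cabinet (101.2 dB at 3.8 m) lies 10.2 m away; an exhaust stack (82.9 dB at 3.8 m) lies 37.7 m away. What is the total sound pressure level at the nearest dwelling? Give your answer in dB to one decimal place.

First find each source's level at the receiver (point-source: −20·log₁₀(r/r_ref)), then combine on an intensity basis.
shot-blast cabinet: 101.2 − 20·log₁₀(10.2/3.8) = 101.2 − 8.58 = 92.62 dB.
exhaust stack: 82.9 − 20·log₁₀(37.7/3.8) = 82.9 − 19.93 = 62.97 dB.
Σ 10^(L/10) = 1.832e+09 → L_total = 10·log₁₀(1.832e+09) = 92.63 dB.

92.6 dB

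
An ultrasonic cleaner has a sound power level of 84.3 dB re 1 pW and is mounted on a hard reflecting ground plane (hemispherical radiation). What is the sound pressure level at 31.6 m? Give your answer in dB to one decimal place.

The power spreads over a hemisphere of area 2π·r², so L_p = L_w − 10·log₁₀(2π·r²).
2π·r² = 6274 m², 10·log₁₀ of that is 37.976 dB.
L_p = 84.3 − 37.976 = 46.32 dB.

46.3 dB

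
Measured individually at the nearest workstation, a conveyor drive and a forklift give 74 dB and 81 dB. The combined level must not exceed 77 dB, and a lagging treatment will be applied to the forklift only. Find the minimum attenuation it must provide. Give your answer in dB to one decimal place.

7.0 dB

The untreated sources together contribute 10^(74/10) = 2.512e+07, i.e. 74.00 dB.
To meet 77 dB overall, the treated forklift may contribute at most 10^(77/10) − 2.512e+07 = 2.500e+07, i.e. 73.98 dB.
So the forklift must be reduced from 81 to 73.98 dB: IL = 7.02 dB.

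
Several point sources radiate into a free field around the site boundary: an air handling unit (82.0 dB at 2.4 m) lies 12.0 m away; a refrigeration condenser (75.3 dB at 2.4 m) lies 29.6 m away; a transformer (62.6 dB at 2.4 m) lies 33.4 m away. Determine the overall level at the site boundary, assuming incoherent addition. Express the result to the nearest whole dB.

First find each source's level at the receiver (point-source: −20·log₁₀(r/r_ref)), then combine on an intensity basis.
air handling unit: 82.0 − 20·log₁₀(12.0/2.4) = 82.0 − 13.98 = 68.02 dB.
refrigeration condenser: 75.3 − 20·log₁₀(29.6/2.4) = 75.3 − 21.82 = 53.48 dB.
transformer: 62.6 − 20·log₁₀(33.4/2.4) = 62.6 − 22.87 = 39.73 dB.
Σ 10^(L/10) = 6.572e+06 → L_total = 10·log₁₀(6.572e+06) = 68.18 dB.

68 dB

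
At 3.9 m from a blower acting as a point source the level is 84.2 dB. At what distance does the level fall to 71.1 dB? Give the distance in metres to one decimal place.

For a point source L₁ − L₂ = 20·log₁₀(r₂/r₁), so r₂ = r₁·10^((L₁−L₂)/20).
r₂ = 3.9·10^((84.2−71.1)/20) = 3.9·10^(13.1/20) = 17.62 m.

17.6 m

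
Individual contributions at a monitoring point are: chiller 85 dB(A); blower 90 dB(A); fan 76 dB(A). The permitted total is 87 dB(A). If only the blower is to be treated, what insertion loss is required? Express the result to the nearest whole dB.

Fixed contribution from the other sources: Σ 10^(L/10) = 10^(85/10) + 10^(76/10) = 3.560e+08 (85.51 dB(A)).
To meet 87 dB(A) overall, the treated blower may contribute at most 10^(87/10) − 3.560e+08 = 1.451e+08, i.e. 81.62 dB(A).
Required insertion loss = 90 − 81.62 = 8.38 dB.

8 dB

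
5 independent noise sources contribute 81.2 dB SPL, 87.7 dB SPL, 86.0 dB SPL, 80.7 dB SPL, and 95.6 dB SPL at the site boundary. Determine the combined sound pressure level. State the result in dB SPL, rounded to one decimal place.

For uncorrelated sources the intensities add, so convert each level to linear form, sum, and take 10·log₁₀ of the total.
Σ 10^(L/10) = 10^(81.2/10) + 10^(87.7/10) + 10^(86.0/10) + 10^(80.7/10) + 10^(95.6/10) = 4.867e+09.
L_total = 10·log₁₀(4.867e+09) = 96.87 dB SPL.

96.9 dB SPL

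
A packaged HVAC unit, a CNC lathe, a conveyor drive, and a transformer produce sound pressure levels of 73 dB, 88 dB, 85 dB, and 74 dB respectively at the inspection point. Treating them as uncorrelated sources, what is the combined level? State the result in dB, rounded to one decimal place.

Incoherent sources combine by intensity addition: L_total = 10·log₁₀(Σ 10^(L_i/10)).
Σ 10^(L/10) = 10^(73/10) + 10^(88/10) + 10^(85/10) + 10^(74/10) = 9.923e+08.
L_total = 10·log₁₀(9.923e+08) = 89.97 dB.

90.0 dB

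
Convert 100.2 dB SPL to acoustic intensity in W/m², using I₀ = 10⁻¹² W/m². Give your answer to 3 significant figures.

L = 10·log₁₀(I/I₀) ⇒ I = I₀·10^(L/10) = 10⁻¹² × 10^10.02.

0.0105 W/m²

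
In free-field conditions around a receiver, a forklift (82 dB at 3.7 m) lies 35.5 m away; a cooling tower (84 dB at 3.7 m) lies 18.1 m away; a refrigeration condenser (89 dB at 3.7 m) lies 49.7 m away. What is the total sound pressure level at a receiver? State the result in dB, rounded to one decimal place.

72.2 dB

Apply inverse-square spreading to bring every level to the receiver, then sum 10^(L/10).
forklift: 82 − 20·log₁₀(35.5/3.7) = 82 − 19.64 = 62.36 dB.
cooling tower: 84 − 20·log₁₀(18.1/3.7) = 84 − 13.79 = 70.21 dB.
refrigeration condenser: 89 − 20·log₁₀(49.7/3.7) = 89 − 22.56 = 66.44 dB.
Σ 10^(L/10) = 1.662e+07 → L_total = 10·log₁₀(1.662e+07) = 72.21 dB.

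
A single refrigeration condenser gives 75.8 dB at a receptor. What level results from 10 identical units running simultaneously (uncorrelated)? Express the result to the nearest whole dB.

With 10 equal, uncorrelated contributions the intensity is 10× that of one unit, giving a rise of 10·log₁₀ 10.
L_total = 75.8 + 10·log₁₀(10) = 75.8 + 10.000 = 85.80 dB.

86 dB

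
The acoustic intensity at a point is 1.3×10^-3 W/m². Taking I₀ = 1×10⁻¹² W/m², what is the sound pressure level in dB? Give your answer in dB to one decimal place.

I/I₀ = 1.3×10^-3/10⁻¹² = 1.3×10^9, and L = 10·log₁₀(I/I₀).
L = 10·(0.1139 + 9) = 91.14 dB.

91.1 dB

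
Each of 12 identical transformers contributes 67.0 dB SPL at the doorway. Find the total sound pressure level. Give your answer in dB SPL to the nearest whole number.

78 dB SPL

L_total = L₁ + 10·log₁₀ N for N identical incoherent sources.
L_total = 67.0 + 10·log₁₀(12) = 67.0 + 10.792 = 77.79 dB SPL.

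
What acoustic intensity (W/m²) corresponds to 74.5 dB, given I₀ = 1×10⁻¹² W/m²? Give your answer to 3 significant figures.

I/I₀ = 10^(74.5/10) = 2.818e+07, so I = 2.818e+07 × 10⁻¹² W/m².

2.82e-05 W/m²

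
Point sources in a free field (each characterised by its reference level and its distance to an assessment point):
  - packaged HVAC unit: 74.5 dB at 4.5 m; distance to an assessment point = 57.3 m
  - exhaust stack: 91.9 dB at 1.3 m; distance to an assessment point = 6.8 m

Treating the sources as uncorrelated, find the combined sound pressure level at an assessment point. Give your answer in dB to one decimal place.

77.5 dB

Apply inverse-square spreading to bring every level to the receiver, then sum 10^(L/10).
packaged HVAC unit: 74.5 − 20·log₁₀(57.3/4.5) = 74.5 − 22.10 = 52.40 dB.
exhaust stack: 91.9 − 20·log₁₀(6.8/1.3) = 91.9 − 14.37 = 77.53 dB.
Σ 10^(L/10) = 5.678e+07 → L_total = 10·log₁₀(5.678e+07) = 77.54 dB.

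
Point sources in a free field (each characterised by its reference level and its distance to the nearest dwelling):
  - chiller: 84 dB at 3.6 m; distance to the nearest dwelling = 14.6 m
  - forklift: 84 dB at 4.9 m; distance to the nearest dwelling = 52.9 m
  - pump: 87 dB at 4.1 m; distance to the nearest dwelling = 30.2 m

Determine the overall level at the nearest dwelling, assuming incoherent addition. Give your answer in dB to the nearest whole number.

First find each source's level at the receiver (point-source: −20·log₁₀(r/r_ref)), then combine on an intensity basis.
chiller: 84 − 20·log₁₀(14.6/3.6) = 84 − 12.16 = 71.84 dB.
forklift: 84 − 20·log₁₀(52.9/4.9) = 84 − 20.67 = 63.33 dB.
pump: 87 − 20·log₁₀(30.2/4.1) = 87 − 17.34 = 69.66 dB.
Σ 10^(L/10) = 2.666e+07 → L_total = 10·log₁₀(2.666e+07) = 74.26 dB.

74 dB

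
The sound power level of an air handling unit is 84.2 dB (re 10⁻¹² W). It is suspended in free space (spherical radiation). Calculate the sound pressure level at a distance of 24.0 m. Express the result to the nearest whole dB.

The power spreads over a sphere of area 4π·r², so L_p = L_w − 10·log₁₀(4π·r²).
4π·r² = 7238 m², 10·log₁₀ of that is 38.596 dB.
L_p = 84.2 − 38.596 = 45.60 dB.

46 dB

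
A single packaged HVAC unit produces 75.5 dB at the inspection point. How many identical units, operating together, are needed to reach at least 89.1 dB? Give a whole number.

N identical sources give L₁ + 10·log₁₀ N, so require 10·log₁₀ N ≥ 89.1 − 75.5 = 13.6 dB.
N ≥ 10^(13.6/10) = 22.909, so N = 23.

23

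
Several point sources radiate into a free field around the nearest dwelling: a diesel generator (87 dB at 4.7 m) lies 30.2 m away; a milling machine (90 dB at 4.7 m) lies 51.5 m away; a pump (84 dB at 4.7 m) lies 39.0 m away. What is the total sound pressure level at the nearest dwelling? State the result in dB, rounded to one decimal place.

73.8 dB

Apply inverse-square spreading to bring every level to the receiver, then sum 10^(L/10).
diesel generator: 87 − 20·log₁₀(30.2/4.7) = 87 − 16.16 = 70.84 dB.
milling machine: 90 − 20·log₁₀(51.5/4.7) = 90 − 20.79 = 69.21 dB.
pump: 84 − 20·log₁₀(39.0/4.7) = 84 − 18.38 = 65.62 dB.
Σ 10^(L/10) = 2.412e+07 → L_total = 10·log₁₀(2.412e+07) = 73.82 dB.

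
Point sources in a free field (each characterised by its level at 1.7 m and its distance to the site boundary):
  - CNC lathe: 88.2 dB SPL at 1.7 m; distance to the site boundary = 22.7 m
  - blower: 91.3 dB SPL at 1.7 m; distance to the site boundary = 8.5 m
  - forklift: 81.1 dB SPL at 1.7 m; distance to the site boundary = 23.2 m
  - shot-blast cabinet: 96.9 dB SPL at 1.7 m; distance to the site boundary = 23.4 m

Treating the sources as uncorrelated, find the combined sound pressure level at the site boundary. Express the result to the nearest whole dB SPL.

79 dB SPL

Apply inverse-square spreading to bring every level to the receiver, then sum 10^(L/10).
CNC lathe: 88.2 − 20·log₁₀(22.7/1.7) = 88.2 − 22.51 = 65.69 dB SPL.
blower: 91.3 − 20·log₁₀(8.5/1.7) = 91.3 − 13.98 = 77.32 dB SPL.
forklift: 81.1 − 20·log₁₀(23.2/1.7) = 81.1 − 22.70 = 58.40 dB SPL.
shot-blast cabinet: 96.9 − 20·log₁₀(23.4/1.7) = 96.9 − 22.78 = 74.12 dB SPL.
Σ 10^(L/10) = 8.421e+07 → L_total = 10·log₁₀(8.421e+07) = 79.25 dB SPL.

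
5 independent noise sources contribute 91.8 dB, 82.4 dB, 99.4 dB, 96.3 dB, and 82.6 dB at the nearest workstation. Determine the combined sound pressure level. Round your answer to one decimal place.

For uncorrelated sources the intensities add, so convert each level to linear form, sum, and take 10·log₁₀ of the total.
Σ 10^(L/10) = 10^(91.8/10) + 10^(82.4/10) + 10^(99.4/10) + 10^(96.3/10) + 10^(82.6/10) = 1.484e+10.
L_total = 10·log₁₀(1.484e+10) = 101.72 dB.

101.7 dB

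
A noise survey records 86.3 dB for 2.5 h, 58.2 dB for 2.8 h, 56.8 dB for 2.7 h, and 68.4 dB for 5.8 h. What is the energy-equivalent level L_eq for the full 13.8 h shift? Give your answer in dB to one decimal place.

Weight each interval's intensity by its duration and average over T = 13.8 h:
Σ tᵢ·10^(Lᵢ/10) = 2.5·10^(86.3/10) + 2.8·10^(58.2/10) + 2.7·10^(56.8/10) + 5.8·10^(68.4/10) = 1.110e+09.
L_eq = 10·log₁₀(1.110e+09/13.8) = 79.05 dB.

79.1 dB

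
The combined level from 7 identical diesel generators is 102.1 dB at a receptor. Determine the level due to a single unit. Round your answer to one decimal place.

93.6 dB

For N identical incoherent sources L_total = L₁ + 10·log₁₀ N, so L₁ = 102.1 − 10·log₁₀(7) = 102.1 − 8.451.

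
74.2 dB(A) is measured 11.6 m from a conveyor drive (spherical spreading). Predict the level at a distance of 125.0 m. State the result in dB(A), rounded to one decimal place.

53.6 dB(A)

Point-source attenuation: ΔL = 20·log₁₀(r₂/r₁) = 20·log₁₀(125.0/11.6) = 20.649 dB.
L₂ = 74.2 − 20·log₁₀(125.0/11.6) = 74.2 − 20.649 = 53.55 dB(A).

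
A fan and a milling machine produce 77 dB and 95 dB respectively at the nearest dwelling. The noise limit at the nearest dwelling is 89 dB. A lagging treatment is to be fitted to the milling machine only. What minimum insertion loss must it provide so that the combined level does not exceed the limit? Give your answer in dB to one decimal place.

The untreated sources together contribute 10^(77/10) = 5.012e+07, i.e. 77.00 dB.
The limit corresponds to 10^(89/10) = 7.943e+08; subtracting the fixed part leaves 7.442e+08 for the milling machine, i.e. 88.72 dB.
So the milling machine must be reduced from 95 to 88.72 dB: IL = 6.28 dB.

6.3 dB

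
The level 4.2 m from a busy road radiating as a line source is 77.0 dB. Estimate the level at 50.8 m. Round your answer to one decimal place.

66.2 dB

For a line source, L₂ = L₁ − 10·log₁₀(r₂/r₁).
L₂ = 77.0 − 10·log₁₀(50.8/4.2) = 77.0 − 10.826 = 66.17 dB.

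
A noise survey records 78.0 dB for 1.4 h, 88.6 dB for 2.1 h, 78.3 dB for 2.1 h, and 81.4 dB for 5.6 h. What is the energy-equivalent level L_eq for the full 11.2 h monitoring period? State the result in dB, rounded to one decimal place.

The energy average is taken in the linear domain: L_eq = 10·log₁₀[(Σ tᵢ·10^(Lᵢ/10))/T], T = 11.2 h.
Σ tᵢ·10^(Lᵢ/10) = 1.4·10^(78.0/10) + 2.1·10^(88.6/10) + 2.1·10^(78.3/10) + 5.6·10^(81.4/10) = 2.525e+09.
L_eq = 10·log₁₀(2.525e+09/11.2) = 83.53 dB.

83.5 dB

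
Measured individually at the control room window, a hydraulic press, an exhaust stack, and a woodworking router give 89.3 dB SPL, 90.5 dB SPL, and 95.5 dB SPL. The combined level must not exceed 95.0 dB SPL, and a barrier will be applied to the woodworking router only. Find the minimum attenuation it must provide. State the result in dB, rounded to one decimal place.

4.7 dB

The untreated sources together contribute 10^(89.3/10) + 10^(90.5/10) = 1.973e+09, i.e. 92.95 dB SPL.
The limit corresponds to 10^(95.0/10) = 3.162e+09; subtracting the fixed part leaves 1.189e+09 for the woodworking router, i.e. 90.75 dB SPL.
So the woodworking router must be reduced from 95.5 to 90.75 dB SPL: IL = 4.75 dB.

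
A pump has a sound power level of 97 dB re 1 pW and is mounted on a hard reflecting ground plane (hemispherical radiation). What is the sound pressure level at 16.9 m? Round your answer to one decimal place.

L_p = L_w − 10·log₁₀(2π·r²) with r = 16.9 m.
2π·r² = 1795 m², 10·log₁₀ of that is 32.540 dB.
L_p = 97 − 32.540 = 64.46 dB.

64.5 dB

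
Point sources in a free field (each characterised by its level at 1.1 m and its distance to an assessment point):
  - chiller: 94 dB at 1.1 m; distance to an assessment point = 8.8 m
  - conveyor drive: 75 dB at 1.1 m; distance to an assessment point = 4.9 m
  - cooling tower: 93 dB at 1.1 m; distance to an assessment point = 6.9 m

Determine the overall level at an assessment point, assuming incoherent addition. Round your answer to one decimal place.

79.6 dB

Apply inverse-square spreading to bring every level to the receiver, then sum 10^(L/10).
chiller: 94 − 20·log₁₀(8.8/1.1) = 94 − 18.06 = 75.94 dB.
conveyor drive: 75 − 20·log₁₀(4.9/1.1) = 75 − 12.98 = 62.02 dB.
cooling tower: 93 − 20·log₁₀(6.9/1.1) = 93 − 15.95 = 77.05 dB.
Σ 10^(L/10) = 9.155e+07 → L_total = 10·log₁₀(9.155e+07) = 79.62 dB.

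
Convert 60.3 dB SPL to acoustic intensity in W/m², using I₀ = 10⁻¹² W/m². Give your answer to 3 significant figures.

1.07e-06 W/m²

L = 10·log₁₀(I/I₀) ⇒ I = I₀·10^(L/10) = 10⁻¹² × 10^6.03.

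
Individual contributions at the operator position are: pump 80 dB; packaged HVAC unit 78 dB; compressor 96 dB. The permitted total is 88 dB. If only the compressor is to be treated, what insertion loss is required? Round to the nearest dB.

Everything except the compressor sums to 10^(80/10) + 10^(78/10) = 1.631e+08 in linear terms, 82.12 dB.
To meet 88 dB overall, the treated compressor may contribute at most 10^(88/10) − 1.631e+08 = 4.679e+08, i.e. 86.70 dB.
So the compressor must be reduced from 96 to 86.70 dB: IL = 9.30 dB.

9 dB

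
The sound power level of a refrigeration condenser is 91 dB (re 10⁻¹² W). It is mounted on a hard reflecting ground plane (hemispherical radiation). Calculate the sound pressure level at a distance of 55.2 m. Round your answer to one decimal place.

L_p = L_w − 10·log₁₀(2π·r²) with r = 55.2 m.
2π·r² = 1.915e+04 m², 10·log₁₀ of that is 42.821 dB.
L_p = 91 − 42.821 = 48.18 dB.

48.2 dB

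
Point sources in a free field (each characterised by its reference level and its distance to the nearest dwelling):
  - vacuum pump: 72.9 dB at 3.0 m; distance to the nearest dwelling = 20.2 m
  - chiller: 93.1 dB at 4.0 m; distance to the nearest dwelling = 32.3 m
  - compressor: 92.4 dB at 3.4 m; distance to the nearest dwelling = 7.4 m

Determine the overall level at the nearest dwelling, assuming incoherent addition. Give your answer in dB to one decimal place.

86.0 dB

Apply inverse-square spreading to bring every level to the receiver, then sum 10^(L/10).
vacuum pump: 72.9 − 20·log₁₀(20.2/3.0) = 72.9 − 16.56 = 56.34 dB.
chiller: 93.1 − 20·log₁₀(32.3/4.0) = 93.1 − 18.14 = 74.96 dB.
compressor: 92.4 − 20·log₁₀(7.4/3.4) = 92.4 − 6.76 = 85.64 dB.
Σ 10^(L/10) = 3.986e+08 → L_total = 10·log₁₀(3.986e+08) = 86.01 dB.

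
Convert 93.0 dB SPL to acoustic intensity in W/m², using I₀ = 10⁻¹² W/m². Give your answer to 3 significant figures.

I/I₀ = 10^(93.0/10) = 1.995e+09, so I = 1.995e+09 × 10⁻¹² W/m².

0.00200 W/m²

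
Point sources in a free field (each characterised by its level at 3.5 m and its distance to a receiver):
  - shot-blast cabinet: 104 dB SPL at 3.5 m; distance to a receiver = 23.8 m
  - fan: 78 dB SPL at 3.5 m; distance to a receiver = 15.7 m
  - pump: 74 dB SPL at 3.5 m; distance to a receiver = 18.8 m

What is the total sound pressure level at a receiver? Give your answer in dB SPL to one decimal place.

Propagate each source to the receiver with L = L_ref − 20·log₁₀(r/r_ref), then add intensities.
shot-blast cabinet: 104 − 20·log₁₀(23.8/3.5) = 104 − 16.65 = 87.35 dB SPL.
fan: 78 − 20·log₁₀(15.7/3.5) = 78 − 13.04 = 64.96 dB SPL.
pump: 74 − 20·log₁₀(18.8/3.5) = 74 − 14.60 = 59.40 dB SPL.
Σ 10^(L/10) = 5.472e+08 → L_total = 10·log₁₀(5.472e+08) = 87.38 dB SPL.

87.4 dB SPL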